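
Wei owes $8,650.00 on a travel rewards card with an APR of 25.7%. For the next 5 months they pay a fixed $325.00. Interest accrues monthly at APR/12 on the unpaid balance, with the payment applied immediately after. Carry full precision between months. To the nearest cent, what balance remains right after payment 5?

Monthly rate r = 25.7%/12 = 2.14167% = 0.0214167.
Each month: B ← B·(1+r) − $325.00.
Month 1: interest $185.25; balance after payment $8,510.25.
Month 2: interest $182.26; balance after payment $8,367.52.
Month 3: interest $179.20; balance after payment $8,221.72.
Month 4: interest $176.08; balance after payment $8,072.80.
Month 5: interest $172.89; balance after payment $7,920.69.

$7,920.69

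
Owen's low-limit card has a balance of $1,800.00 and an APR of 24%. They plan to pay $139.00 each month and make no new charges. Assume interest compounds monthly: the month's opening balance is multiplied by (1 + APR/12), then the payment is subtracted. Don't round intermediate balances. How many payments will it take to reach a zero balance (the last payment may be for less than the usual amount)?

Monthly rate r = 24%/12 = 2% = 0.02.
Recurrence: B ← B·(1+r) − $139.00.
Month 1: interest $36.00; balance after payment $1,697.00.
Month 2: interest $33.94; balance after payment $1,591.94.
Closed form: n = −ln(1 − rB₀/P)/ln(1+r) = −ln(0.74101)/ln(1.02) ≈ 15.137, so the balance reaches zero during payment 16.

16 months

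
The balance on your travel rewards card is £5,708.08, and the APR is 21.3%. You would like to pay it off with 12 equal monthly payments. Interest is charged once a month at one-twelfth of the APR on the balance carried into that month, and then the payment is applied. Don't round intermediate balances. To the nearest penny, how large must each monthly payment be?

Monthly rate r = 21.3%/12 = 1.775% = 0.01775.
Level-payment amortization: P = B₀·r / (1 − (1+r)^(−n)) = 5708.08·0.01775 / (1 − 1.01775^(−12)).
Denominator 1 − (1+r)^(−12) = 0.190332574.
P = 101.318 / 0.190332574 ≈ 532.32.

£532.32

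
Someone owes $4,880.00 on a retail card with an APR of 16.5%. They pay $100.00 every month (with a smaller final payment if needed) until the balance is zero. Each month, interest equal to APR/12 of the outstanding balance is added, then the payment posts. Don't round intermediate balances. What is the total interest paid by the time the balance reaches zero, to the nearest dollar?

$3,261

Monthly rate r = 16.5%/12 = 1.375% = 0.01375.
Payoff takes n = ⌈−ln(1 − rB₀/P)/ln(1+r)⌉ = ⌈81.405⌉ = 82 payments; the last is $40.70.
Total paid = 81·$100.00 + $40.70 = $8,140.70.
Total interest = total paid − principal = $8,140.70 − $4,880.00 = $3,260.70.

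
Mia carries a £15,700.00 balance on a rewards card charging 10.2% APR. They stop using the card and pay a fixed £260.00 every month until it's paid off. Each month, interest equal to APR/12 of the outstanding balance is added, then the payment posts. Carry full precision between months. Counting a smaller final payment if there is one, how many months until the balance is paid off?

86 payments

Monthly rate r = 10.2%/12 = 0.85% = 0.0085.
Recurrence: B ← B·(1+r) − £260.00.
Month 1: interest £133.45; balance after payment £15,573.45.
Month 2: interest £132.37; balance after payment £15,445.82.
Closed form: n = −ln(1 − rB₀/P)/ln(1+r) = −ln(0.48673)/ln(1.0085) ≈ 85.071, so the balance reaches zero during payment 86.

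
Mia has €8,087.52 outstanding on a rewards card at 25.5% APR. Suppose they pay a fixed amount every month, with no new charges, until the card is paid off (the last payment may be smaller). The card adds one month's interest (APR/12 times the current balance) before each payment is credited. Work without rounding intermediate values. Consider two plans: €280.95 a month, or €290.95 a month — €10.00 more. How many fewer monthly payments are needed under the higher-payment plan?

2 fewer payments

Monthly rate r = 25.5%/12 = 2.125% = 0.02125.
At €280.95/mo: n = ⌈−ln(1 − rB₀/P)/ln(1+r)⌉ = 45 payments (last €277.91); total interest = total paid − €8,087.52 = €4,552.19.
At €290.95/mo: 43 payments (last €140.80); total interest €4,273.18.
Payments saved = 45 − 43 = 2.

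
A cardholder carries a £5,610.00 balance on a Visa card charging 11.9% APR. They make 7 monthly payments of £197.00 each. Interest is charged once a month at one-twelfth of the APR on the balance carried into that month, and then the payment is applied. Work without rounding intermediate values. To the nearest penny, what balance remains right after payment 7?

£4,590.50

Monthly rate r = 11.9%/12 = 0.991667% = 0.00991667.
Each month: B ← B·(1+r) − £197.00.
Month 1: interest £55.63; balance after payment £5,468.63.
Month 2: interest £54.23; balance after payment £5,325.86.
Month 3: interest £52.81; balance after payment £5,181.68.
Month 4: interest £51.38; balance after payment £5,036.06.
Month 5: interest £49.94; balance after payment £4,889.00.
Month 6: interest £48.48; balance after payment £4,740.49.
Month 7: interest £47.01; balance after payment £4,590.50.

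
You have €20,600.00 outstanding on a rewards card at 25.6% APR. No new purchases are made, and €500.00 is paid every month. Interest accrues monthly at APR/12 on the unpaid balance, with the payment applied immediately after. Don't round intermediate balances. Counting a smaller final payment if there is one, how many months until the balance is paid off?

Monthly rate r = 25.6%/12 = 2.13333% = 0.0213333.
Recurrence: B ← B·(1+r) − €500.00.
Month 1: interest €439.47; balance after payment €20,539.47.
Month 2: interest €438.18; balance after payment €20,477.64.
Closed form: n = −ln(1 − rB₀/P)/ln(1+r) = −ln(0.12107)/ln(1.02133) ≈ 100.025, so the balance reaches zero during payment 101.

101 months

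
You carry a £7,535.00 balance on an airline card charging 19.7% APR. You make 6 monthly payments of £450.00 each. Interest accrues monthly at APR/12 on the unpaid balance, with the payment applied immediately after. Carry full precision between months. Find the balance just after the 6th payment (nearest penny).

£5,495.07

Monthly rate r = 19.7%/12 = 1.64167% = 0.0164167.
Each month: B ← B·(1+r) − £450.00.
Month 1: interest £123.70; balance after payment £7,208.70.
Month 2: interest £118.34; balance after payment £6,877.04.
Month 3: interest £112.90; balance after payment £6,539.94.
Month 4: interest £107.36; balance after payment £6,197.30.
Month 5: interest £101.74; balance after payment £5,849.04.
Month 6: interest £96.02; balance after payment £5,495.07.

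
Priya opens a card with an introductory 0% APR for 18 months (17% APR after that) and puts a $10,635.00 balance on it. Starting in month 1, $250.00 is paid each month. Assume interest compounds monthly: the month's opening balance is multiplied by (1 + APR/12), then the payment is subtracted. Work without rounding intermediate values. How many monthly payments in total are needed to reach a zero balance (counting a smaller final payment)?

49 payments

Promo months 1–18 at r₀ = 0%/12 = 0; months 19+ at r₁ = 17%/12 = 0.0141667.
After month 18 (no interest yet): B = $10,635.00 − 18·$250.00 = $6,135.00.
Then at r₁ with $250.00/mo: n₂ = −ln(1 − r₁·B/P)/ln(1+r₁) ≈ 30.37 → 31 more payments.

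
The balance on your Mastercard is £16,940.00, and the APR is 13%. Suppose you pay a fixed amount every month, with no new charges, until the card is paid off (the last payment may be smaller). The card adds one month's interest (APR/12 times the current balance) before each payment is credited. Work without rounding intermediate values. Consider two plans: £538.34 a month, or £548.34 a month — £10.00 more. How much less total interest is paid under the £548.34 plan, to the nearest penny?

£91.05

Monthly rate r = 13%/12 = 1.08333% = 0.0108333.
At £538.34/mo: n = ⌈−ln(1 − rB₀/P)/ln(1+r)⌉ = 39 payments (last £371.21); total interest = total paid − £16,940.00 = £3,888.13.
At £548.34/mo: 38 payments (last £448.50); total interest £3,797.08.
Interest saved = £3,888.13 − £3,797.08 = £91.05.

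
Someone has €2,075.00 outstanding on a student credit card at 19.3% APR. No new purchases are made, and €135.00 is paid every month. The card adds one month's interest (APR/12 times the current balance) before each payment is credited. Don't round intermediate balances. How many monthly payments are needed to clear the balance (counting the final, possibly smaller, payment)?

18 payments

Monthly rate r = 19.3%/12 = 1.60833% = 0.0160833.
Recurrence: B ← B·(1+r) − €135.00.
Month 1: interest €33.37; balance after payment €1,973.37.
Month 2: interest €31.74; balance after payment €1,870.11.
Closed form: n = −ln(1 − rB₀/P)/ln(1+r) = −ln(0.75279)/ln(1.01608) ≈ 17.797, so the balance reaches zero during payment 18.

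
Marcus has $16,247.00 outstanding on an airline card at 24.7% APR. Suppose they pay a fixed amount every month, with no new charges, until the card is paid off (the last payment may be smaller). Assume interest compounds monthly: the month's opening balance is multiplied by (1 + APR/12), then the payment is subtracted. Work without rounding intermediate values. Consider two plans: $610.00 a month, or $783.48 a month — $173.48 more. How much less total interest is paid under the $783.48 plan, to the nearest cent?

$2,384.45

Monthly rate r = 24.7%/12 = 2.05833% = 0.0205833.
At $610.00/mo: n = ⌈−ln(1 − rB₀/P)/ln(1+r)⌉ = 39 payments (last $609.16); total interest = total paid − $16,247.00 = $7,542.16.
At $783.48/mo: 28 payments (last $250.75); total interest $5,157.71.
Interest saved = $7,542.16 − $5,157.71 = $2,384.45.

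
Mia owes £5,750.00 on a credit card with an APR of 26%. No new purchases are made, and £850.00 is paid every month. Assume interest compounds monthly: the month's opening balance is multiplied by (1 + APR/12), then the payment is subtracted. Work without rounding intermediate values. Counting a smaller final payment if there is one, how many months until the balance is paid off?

Monthly rate r = 26%/12 = 2.16667% = 0.0216667.
Recurrence: B ← B·(1+r) − £850.00.
Month 1: interest £124.58; balance after payment £5,024.58.
Month 2: interest £108.87; balance after payment £4,283.45.
Closed form: n = −ln(1 − rB₀/P)/ln(1+r) = −ln(0.85343)/ln(1.02167) ≈ 7.394, so the balance reaches zero during payment 8.

8 payments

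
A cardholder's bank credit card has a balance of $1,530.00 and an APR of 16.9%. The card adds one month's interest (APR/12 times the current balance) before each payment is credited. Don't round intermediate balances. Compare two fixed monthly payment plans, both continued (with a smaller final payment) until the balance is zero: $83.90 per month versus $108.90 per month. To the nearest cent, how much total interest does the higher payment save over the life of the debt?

$63.84

Monthly rate r = 16.9%/12 = 1.40833% = 0.0140833.
At $83.90/mo: n = ⌈−ln(1 − rB₀/P)/ln(1+r)⌉ = 22 payments (last $18.91); total interest = total paid − $1,530.00 = $250.81.
At $108.90/mo: 16 payments (last $83.47); total interest $186.97.
Interest saved = $250.81 − $186.97 = $63.84.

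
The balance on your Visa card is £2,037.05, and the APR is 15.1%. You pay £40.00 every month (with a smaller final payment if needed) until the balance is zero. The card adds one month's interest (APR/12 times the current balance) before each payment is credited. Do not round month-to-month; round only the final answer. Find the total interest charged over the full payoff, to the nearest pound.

£1,238

Monthly rate r = 15.1%/12 = 1.25833% = 0.0125833.
Payoff takes n = ⌈−ln(1 − rB₀/P)/ln(1+r)⌉ = ⌈81.883⌉ = 82 payments; the last is £35.36.
Total paid = 81·£40.00 + £35.36 = £3,275.36.
Total interest = total paid − principal = £3,275.36 − £2,037.05 = £1,238.31.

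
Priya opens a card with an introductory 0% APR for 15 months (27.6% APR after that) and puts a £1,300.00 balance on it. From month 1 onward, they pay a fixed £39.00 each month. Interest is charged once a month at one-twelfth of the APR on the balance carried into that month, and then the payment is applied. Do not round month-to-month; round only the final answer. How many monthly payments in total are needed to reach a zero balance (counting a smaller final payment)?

40 payments

Promo months 1–15 at r₀ = 0%/12 = 0; months 16+ at r₁ = 27.6%/12 = 0.023.
After month 15 (no interest yet): B = £1,300.00 − 15·£39.00 = £715.00.
Then at r₁ with £39.00/mo: n₂ = −ln(1 − r₁·B/P)/ln(1+r₁) ≈ 24.08 → 25 more payments.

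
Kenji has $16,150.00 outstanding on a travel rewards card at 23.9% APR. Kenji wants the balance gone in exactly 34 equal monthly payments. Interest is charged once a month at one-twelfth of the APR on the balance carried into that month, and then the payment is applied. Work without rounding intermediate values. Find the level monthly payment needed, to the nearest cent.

Monthly rate r = 23.9%/12 = 1.99167% = 0.0199167.
Level-payment amortization: P = B₀·r / (1 − (1+r)^(−n)) = 16150.00·0.0199167 / (1 − 1.01992^(−34)).
Denominator 1 − (1+r)^(−34) = 0.488553062.
P = 321.654 / 0.488553062 ≈ 658.38.

$658.38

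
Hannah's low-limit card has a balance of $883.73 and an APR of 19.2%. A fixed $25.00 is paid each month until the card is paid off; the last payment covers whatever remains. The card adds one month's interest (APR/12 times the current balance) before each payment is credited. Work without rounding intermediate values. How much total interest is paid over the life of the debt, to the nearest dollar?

$429

Monthly rate r = 19.2%/12 = 1.6% = 0.016.
Payoff takes n = ⌈−ln(1 − rB₀/P)/ln(1+r)⌉ = ⌈52.526⌉ = 53 payments; the last is $13.19.
Total paid = 52·$25.00 + $13.19 = $1,313.19.
Total interest = total paid − principal = $1,313.19 − $883.73 = $429.46.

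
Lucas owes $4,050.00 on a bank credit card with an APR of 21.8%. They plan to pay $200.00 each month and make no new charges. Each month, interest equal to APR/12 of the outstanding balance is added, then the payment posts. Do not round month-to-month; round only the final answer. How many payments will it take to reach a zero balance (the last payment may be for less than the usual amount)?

26 months

Monthly rate r = 21.8%/12 = 1.81667% = 0.0181667.
Recurrence: B ← B·(1+r) − $200.00.
Month 1: interest $73.58; balance after payment $3,923.57.
Month 2: interest $71.28; balance after payment $3,794.85.
Closed form: n = −ln(1 − rB₀/P)/ln(1+r) = −ln(0.63213)/ln(1.01817) ≈ 25.476, so the balance reaches zero during payment 26.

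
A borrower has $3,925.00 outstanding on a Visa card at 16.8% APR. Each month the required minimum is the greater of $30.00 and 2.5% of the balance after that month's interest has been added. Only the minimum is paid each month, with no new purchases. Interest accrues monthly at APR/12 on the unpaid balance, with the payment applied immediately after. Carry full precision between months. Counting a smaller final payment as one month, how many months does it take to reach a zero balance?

Monthly rate r = 16.8%/12 = 1.4% = 0.014.
While 2.5% of the post-interest balance exceeds $30.00, each month B ← (B·(1+r))·(1 − 0.025), i.e. B shrinks by the factor (1+r)·0.975 = 0.98865.
This holds for months 1–106. Entering month 107 the balance is $1,170.45; 2.5% of the post-interest balance is now below $30.00, so the flat $30.00 minimum applies from here.
From month 107 a fixed $30.00 at rate r clears $1,170.45 in 57 more payments. Total: 106 + 57 = 163 months.

163 months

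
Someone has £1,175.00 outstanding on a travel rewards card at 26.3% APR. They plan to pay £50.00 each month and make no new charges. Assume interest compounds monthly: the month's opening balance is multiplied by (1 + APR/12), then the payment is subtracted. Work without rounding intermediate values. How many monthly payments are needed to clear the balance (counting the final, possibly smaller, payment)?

Monthly rate r = 26.3%/12 = 2.19167% = 0.0219167.
Recurrence: B ← B·(1+r) − £50.00.
Month 1: interest £25.75; balance after payment £1,150.75.
Month 2: interest £25.22; balance after payment £1,125.97.
Closed form: n = −ln(1 − rB₀/P)/ln(1+r) = −ln(0.48496)/ln(1.02192) ≈ 33.381, so the balance reaches zero during payment 34.

34 months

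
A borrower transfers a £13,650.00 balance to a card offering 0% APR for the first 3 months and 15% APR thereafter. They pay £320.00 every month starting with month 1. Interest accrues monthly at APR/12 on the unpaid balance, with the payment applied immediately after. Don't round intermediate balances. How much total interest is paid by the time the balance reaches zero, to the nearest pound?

Promo months 1–3 at r₀ = 0%/12 = 0; months 4+ at r₁ = 15%/12 = 0.0125.
After month 3 (no interest yet): B = £13,650.00 − 3·£320.00 = £12,690.00.
Then at r₁ with £320.00/mo: n₂ = −ln(1 − r₁·B/P)/ln(1+r₁) ≈ 55.11 → 56 more payments.
Total paid = 58·£320.00 + £35.01 = £18,595.01; interest = £18,595.01 − £13,650.00 = £4,945.01.

£4,945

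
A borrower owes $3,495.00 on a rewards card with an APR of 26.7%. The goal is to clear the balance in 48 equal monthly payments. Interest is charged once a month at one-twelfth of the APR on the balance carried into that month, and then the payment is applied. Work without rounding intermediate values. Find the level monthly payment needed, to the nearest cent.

Monthly rate r = 26.7%/12 = 2.225% = 0.02225.
Level-payment amortization: P = B₀·r / (1 − (1+r)^(−n)) = 3495.00·0.02225 / (1 − 1.02225^(−48)).
Denominator 1 − (1+r)^(−48) = 0.652257096.
P = 77.7638 / 0.652257096 ≈ 119.22.

$119.22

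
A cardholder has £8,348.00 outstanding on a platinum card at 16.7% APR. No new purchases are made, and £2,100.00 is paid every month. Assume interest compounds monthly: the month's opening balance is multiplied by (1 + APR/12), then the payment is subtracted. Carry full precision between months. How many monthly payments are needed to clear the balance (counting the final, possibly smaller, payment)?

Monthly rate r = 16.7%/12 = 1.39167% = 0.0139167.
Recurrence: B ← B·(1+r) − £2,100.00.
Month 1: interest £116.18; balance after payment £6,364.18.
Month 2: interest £88.57; balance after payment £4,352.74.
Month 3: interest £60.58; balance after payment £2,313.32.
Month 4: interest £32.19; balance after payment £245.51.
Month 5: interest £3.42; balance after payment £0.00.

5 payments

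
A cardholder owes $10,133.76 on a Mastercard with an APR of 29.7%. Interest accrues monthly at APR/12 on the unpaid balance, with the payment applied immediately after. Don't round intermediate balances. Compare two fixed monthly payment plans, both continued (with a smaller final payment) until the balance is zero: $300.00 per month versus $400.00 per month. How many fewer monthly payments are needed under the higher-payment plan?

33 fewer payments

Monthly rate r = 29.7%/12 = 2.475% = 0.02475.
At $300.00/mo: n = ⌈−ln(1 − rB₀/P)/ln(1+r)⌉ = 74 payments (last $286.67); total interest = total paid − $10,133.76 = $12,052.91.
At $400.00/mo: 41 payments (last $136.90); total interest $6,003.14.
Payments saved = 74 − 41 = 33.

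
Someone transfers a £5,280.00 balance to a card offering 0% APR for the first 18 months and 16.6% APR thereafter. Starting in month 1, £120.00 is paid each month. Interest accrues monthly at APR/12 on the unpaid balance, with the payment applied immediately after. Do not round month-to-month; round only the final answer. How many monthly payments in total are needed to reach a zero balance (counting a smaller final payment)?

51 months

Promo months 1–18 at r₀ = 0%/12 = 0; months 19+ at r₁ = 16.6%/12 = 0.0138333.
After month 18 (no interest yet): B = £5,280.00 − 18·£120.00 = £3,120.00.
Then at r₁ with £120.00/mo: n₂ = −ln(1 − r₁·B/P)/ln(1+r₁) ≈ 32.45 → 33 more payments.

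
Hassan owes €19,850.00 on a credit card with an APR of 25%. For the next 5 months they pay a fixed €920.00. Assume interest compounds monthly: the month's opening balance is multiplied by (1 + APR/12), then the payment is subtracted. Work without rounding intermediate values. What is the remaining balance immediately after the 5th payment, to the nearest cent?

€17,209.98

Monthly rate r = 25%/12 = 2.08333% = 0.0208333.
Each month: B ← B·(1+r) − €920.00.
Month 1: interest €413.54; balance after payment €19,343.54.
Month 2: interest €402.99; balance after payment €18,826.53.
Month 3: interest €392.22; balance after payment €18,298.75.
Month 4: interest €381.22; balance after payment €17,759.98.
Month 5: interest €370.00; balance after payment €17,209.98.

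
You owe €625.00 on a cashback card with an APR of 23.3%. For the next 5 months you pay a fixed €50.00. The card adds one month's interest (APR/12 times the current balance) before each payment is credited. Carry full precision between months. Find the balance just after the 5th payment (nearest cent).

€428.18

Monthly rate r = 23.3%/12 = 1.94167% = 0.0194167.
Each month: B ← B·(1+r) − €50.00.
Month 1: interest €12.14; balance after payment €587.14.
Month 2: interest €11.40; balance after payment €548.54.
Month 3: interest €10.65; balance after payment €509.19.
Month 4: interest €9.89; balance after payment €469.07.
Month 5: interest €9.11; balance after payment €428.18.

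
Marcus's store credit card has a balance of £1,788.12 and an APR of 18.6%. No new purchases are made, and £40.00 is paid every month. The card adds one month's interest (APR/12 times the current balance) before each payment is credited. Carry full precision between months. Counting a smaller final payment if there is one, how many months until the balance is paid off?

Monthly rate r = 18.6%/12 = 1.55% = 0.0155.
Recurrence: B ← B·(1+r) − £40.00.
Month 1: interest £27.72; balance after payment £1,775.84.
Month 2: interest £27.53; balance after payment £1,763.36.
Closed form: n = −ln(1 − rB₀/P)/ln(1+r) = −ln(0.3071)/ln(1.0155) ≈ 76.755, so the balance reaches zero during payment 77.

77 payments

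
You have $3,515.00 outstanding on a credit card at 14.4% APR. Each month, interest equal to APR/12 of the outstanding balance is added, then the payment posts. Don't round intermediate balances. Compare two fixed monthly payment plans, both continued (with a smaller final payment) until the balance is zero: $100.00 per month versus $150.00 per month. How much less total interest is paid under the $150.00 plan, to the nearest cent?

$440.61

Monthly rate r = 14.4%/12 = 1.2% = 0.012.
At $100.00/mo: n = ⌈−ln(1 − rB₀/P)/ln(1+r)⌉ = 46 payments (last $92.67); total interest = total paid − $3,515.00 = $1,077.67.
At $150.00/mo: 28 payments (last $102.06); total interest $637.06.
Interest saved = $1,077.67 − $637.06 = $440.61.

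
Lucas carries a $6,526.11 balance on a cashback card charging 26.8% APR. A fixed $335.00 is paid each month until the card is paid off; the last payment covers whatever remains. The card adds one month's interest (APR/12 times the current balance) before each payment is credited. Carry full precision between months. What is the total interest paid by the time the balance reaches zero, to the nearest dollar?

Monthly rate r = 26.8%/12 = 2.23333% = 0.0223333.
Payoff takes n = ⌈−ln(1 − rB₀/P)/ln(1+r)⌉ = ⌈25.854⌉ = 26 payments; the last is $286.67.
Total paid = 25·$335.00 + $286.67 = $8,661.67.
Total interest = total paid − principal = $8,661.67 − $6,526.11 = $2,135.56.

$2,136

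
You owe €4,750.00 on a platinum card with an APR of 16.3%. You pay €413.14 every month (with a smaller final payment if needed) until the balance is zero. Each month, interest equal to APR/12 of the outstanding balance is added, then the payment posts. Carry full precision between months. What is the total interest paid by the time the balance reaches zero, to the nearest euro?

Monthly rate r = 16.3%/12 = 1.35833% = 0.0135833.
Payoff takes n = ⌈−ln(1 − rB₀/P)/ln(1+r)⌉ = ⌈12.586⌉ = 13 payments; the last is €242.69.
Total paid = 12·€413.14 + €242.69 = €5,200.37.
Total interest = total paid − principal = €5,200.37 − €4,750.00 = €450.37.

€450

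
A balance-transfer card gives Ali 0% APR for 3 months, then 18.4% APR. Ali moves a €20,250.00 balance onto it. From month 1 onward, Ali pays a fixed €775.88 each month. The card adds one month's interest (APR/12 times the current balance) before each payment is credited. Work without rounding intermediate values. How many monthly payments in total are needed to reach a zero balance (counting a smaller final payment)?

32 payments

Promo months 1–3 at r₀ = 0%/12 = 0; months 4+ at r₁ = 18.4%/12 = 0.0153333.
After month 3 (no interest yet): B = €20,250.00 − 3·€775.88 = €17,922.36.
Then at r₁ with €775.88/mo: n₂ = −ln(1 − r₁·B/P)/ln(1+r₁) ≈ 28.73 → 29 more payments.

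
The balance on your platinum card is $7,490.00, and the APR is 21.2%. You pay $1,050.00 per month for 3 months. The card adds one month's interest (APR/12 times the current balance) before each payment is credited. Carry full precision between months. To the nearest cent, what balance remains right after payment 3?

Monthly rate r = 21.2%/12 = 1.76667% = 0.0176667.
Each month: B ← B·(1+r) − $1,050.00.
Month 1: interest $132.32; balance after payment $6,572.32.
Month 2: interest $116.11; balance after payment $5,638.43.
Month 3: interest $99.61; balance after payment $4,688.05.

$4,688.05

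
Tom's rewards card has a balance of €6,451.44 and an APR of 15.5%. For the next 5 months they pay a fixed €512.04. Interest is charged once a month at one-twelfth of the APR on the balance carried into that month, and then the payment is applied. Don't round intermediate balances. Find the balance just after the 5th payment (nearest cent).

€4,251.80

Monthly rate r = 15.5%/12 = 1.29167% = 0.0129167.
Each month: B ← B·(1+r) − €512.04.
Month 1: interest €83.33; balance after payment €6,022.73.
Month 2: interest €77.79; balance after payment €5,588.48.
Month 3: interest €72.18; balance after payment €5,148.63.
Month 4: interest €66.50; balance after payment €4,703.09.
Month 5: interest €60.75; balance after payment €4,251.80.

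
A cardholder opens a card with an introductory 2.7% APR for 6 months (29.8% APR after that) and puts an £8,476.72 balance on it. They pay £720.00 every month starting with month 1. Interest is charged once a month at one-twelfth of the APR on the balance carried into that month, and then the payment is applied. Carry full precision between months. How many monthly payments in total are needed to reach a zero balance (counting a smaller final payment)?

13 months

Promo months 1–6 at r₀ = 2.7%/12 = 0.00225; months 7+ at r₁ = 29.8%/12 = 0.0248333.
After month 6: iterate B ← B·(1+r₀) − £720.00 for 6 months → £4,247.43.
Then at r₁ with £720.00/mo: n₂ = −ln(1 − r₁·B/P)/ln(1+r₁) ≈ 6.46 → 7 more payments.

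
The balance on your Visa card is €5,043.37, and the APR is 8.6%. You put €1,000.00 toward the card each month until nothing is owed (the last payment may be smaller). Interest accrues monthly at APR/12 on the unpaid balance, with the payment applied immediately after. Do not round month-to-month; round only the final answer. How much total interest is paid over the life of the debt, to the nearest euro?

€112

Monthly rate r = 8.6%/12 = 0.716667% = 0.00716667.
Payoff takes n = ⌈−ln(1 − rB₀/P)/ln(1+r)⌉ = ⌈5.155⌉ = 6 payments; the last is €155.62.
Total paid = 5·€1,000.00 + €155.62 = €5,155.62.
Total interest = total paid − principal = €5,155.62 − €5,043.37 = €112.25.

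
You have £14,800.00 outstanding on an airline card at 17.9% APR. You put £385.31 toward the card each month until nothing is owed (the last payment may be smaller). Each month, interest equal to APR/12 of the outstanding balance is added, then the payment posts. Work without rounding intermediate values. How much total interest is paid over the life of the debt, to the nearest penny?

£7,343.03

Monthly rate r = 17.9%/12 = 1.49167% = 0.0149167.
Payoff takes n = ⌈−ln(1 − rB₀/P)/ln(1+r)⌉ = ⌈57.466⌉ = 58 payments; the last is £180.36.
Total paid = 57·£385.31 + £180.36 = £22,143.03.
Total interest = total paid − principal = £22,143.03 − £14,800.00 = £7,343.03.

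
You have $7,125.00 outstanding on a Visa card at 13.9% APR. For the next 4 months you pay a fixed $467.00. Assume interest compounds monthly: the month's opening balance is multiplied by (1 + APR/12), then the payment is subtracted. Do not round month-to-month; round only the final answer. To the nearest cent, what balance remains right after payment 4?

$5,560.20

Monthly rate r = 13.9%/12 = 1.15833% = 0.0115833.
Each month: B ← B·(1+r) − $467.00.
Month 1: interest $82.53; balance after payment $6,740.53.
Month 2: interest $78.08; balance after payment $6,351.61.
Month 3: interest $73.57; balance after payment $5,958.18.
Month 4: interest $69.02; balance after payment $5,560.20.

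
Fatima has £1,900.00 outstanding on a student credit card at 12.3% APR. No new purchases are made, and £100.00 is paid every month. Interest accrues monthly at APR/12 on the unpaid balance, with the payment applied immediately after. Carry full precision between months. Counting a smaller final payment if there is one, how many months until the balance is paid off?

Monthly rate r = 12.3%/12 = 1.025% = 0.01025.
Recurrence: B ← B·(1+r) − £100.00.
Month 1: interest £19.48; balance after payment £1,819.47.
Month 2: interest £18.65; balance after payment £1,738.12.
Closed form: n = −ln(1 − rB₀/P)/ln(1+r) = −ln(0.80525)/ln(1.01025) ≈ 21.240, so the balance reaches zero during payment 22.

22 months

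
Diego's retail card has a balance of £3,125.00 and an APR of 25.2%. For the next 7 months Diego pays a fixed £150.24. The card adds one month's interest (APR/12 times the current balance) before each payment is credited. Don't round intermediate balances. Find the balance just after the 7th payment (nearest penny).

£2,494.05

Monthly rate r = 25.2%/12 = 2.1% = 0.021.
Each month: B ← B·(1+r) − £150.24.
Month 1: interest £65.62; balance after payment £3,040.39.
Month 2: interest £63.85; balance after payment £2,953.99.
Month 3: interest £62.03; balance after payment £2,865.79.
Month 4: interest £60.18; balance after payment £2,775.73.
Month 5: interest £58.29; balance after payment £2,683.78.
Month 6: interest £56.36; balance after payment £2,589.90.
Month 7: interest £54.39; balance after payment £2,494.05.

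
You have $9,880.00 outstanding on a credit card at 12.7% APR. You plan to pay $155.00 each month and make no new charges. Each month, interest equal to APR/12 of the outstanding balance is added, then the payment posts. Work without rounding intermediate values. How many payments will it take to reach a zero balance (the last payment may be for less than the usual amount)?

Monthly rate r = 12.7%/12 = 1.05833% = 0.0105833.
Recurrence: B ← B·(1+r) − $155.00.
Month 1: interest $104.56; balance after payment $9,829.56.
Month 2: interest $104.03; balance after payment $9,778.59.
Closed form: n = −ln(1 − rB₀/P)/ln(1+r) = −ln(0.3254)/ln(1.01058) ≈ 106.643, so the balance reaches zero during payment 107.

107 months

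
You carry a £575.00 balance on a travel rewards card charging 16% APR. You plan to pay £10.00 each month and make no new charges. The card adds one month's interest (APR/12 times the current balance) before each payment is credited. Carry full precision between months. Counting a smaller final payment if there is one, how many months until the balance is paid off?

110 months

Monthly rate r = 16%/12 = 1.33333% = 0.0133333.
Recurrence: B ← B·(1+r) − £10.00.
Month 1: interest £7.67; balance after payment £572.67.
Month 2: interest £7.64; balance after payment £570.30.
Closed form: n = −ln(1 − rB₀/P)/ln(1+r) = −ln(0.23333)/ln(1.01333) ≈ 109.873, so the balance reaches zero during payment 110.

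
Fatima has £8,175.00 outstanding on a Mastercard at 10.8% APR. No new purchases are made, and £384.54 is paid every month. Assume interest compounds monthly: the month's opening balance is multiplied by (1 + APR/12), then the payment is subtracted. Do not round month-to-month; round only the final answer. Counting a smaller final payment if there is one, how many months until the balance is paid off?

Monthly rate r = 10.8%/12 = 0.9% = 0.009.
Recurrence: B ← B·(1+r) − £384.54.
Month 1: interest £73.58; balance after payment £7,864.04.
Month 2: interest £70.78; balance after payment £7,550.27.
Closed form: n = −ln(1 − rB₀/P)/ln(1+r) = −ln(0.80867)/ln(1.009) ≈ 23.702, so the balance reaches zero during payment 24.

24 months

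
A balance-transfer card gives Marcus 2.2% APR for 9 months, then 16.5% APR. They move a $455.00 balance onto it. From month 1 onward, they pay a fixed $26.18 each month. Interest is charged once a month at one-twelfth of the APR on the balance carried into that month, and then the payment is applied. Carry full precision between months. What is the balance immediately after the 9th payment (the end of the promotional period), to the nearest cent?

Promo months 1–9 at r₀ = 2.2%/12 = 0.00183333; months 10+ at r₁ = 16.5%/12 = 0.01375.
After month 9: iterate B ← B·(1+r₀) − $26.18 for 9 months → $225.21.

$225.21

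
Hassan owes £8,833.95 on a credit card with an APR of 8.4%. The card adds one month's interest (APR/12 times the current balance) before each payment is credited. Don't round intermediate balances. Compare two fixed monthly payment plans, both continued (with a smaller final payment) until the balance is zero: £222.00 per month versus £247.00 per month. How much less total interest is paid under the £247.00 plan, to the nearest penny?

Monthly rate r = 8.4%/12 = 0.7% = 0.007.
At £222.00/mo: n = ⌈−ln(1 − rB₀/P)/ln(1+r)⌉ = 47 payments (last £178.70); total interest = total paid − £8,833.95 = £1,556.75.
At £247.00/mo: 42 payments (last £76.50); total interest £1,369.55.
Interest saved = £1,556.75 − £1,369.55 = £187.20.

£187.20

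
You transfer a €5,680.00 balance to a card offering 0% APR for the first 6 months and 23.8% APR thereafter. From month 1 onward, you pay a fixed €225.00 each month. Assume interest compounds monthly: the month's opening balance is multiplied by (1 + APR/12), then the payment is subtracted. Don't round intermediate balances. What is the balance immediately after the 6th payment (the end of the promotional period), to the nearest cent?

Promo months 1–6 at r₀ = 0%/12 = 0; months 7+ at r₁ = 23.8%/12 = 0.0198333.
After month 6 (no interest yet): B = €5,680.00 − 6·€225.00 = €4,330.00.

€4,330.00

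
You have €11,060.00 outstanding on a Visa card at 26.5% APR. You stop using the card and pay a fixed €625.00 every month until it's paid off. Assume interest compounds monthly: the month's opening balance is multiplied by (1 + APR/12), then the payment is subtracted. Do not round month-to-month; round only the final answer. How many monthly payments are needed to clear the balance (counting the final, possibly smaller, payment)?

23 months

Monthly rate r = 26.5%/12 = 2.20833% = 0.0220833.
Recurrence: B ← B·(1+r) − €625.00.
Month 1: interest €244.24; balance after payment €10,679.24.
Month 2: interest €235.83; balance after payment €10,290.07.
Closed form: n = −ln(1 − rB₀/P)/ln(1+r) = −ln(0.60921)/ln(1.02208) ≈ 22.689, so the balance reaches zero during payment 23.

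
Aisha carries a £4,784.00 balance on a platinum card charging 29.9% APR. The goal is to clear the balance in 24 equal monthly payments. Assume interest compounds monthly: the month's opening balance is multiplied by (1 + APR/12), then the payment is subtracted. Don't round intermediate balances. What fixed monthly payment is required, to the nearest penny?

Monthly rate r = 29.9%/12 = 2.49167% = 0.0249167.
Level-payment amortization: P = B₀·r / (1 − (1+r)^(−n)) = 4784.00·0.0249167 / (1 − 1.02492^(−24)).
Denominator 1 − (1+r)^(−24) = 0.446044768.
P = 119.201 / 0.446044768 ≈ 267.24.

£267.24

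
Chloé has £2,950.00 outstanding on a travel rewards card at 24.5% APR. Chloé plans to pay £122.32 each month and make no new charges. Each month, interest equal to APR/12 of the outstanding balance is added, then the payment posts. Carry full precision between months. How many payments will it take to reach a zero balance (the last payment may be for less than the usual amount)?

Monthly rate r = 24.5%/12 = 2.04167% = 0.0204167.
Recurrence: B ← B·(1+r) − £122.32.
Month 1: interest £60.23; balance after payment £2,887.91.
Month 2: interest £58.96; balance after payment £2,824.55.
Closed form: n = −ln(1 − rB₀/P)/ln(1+r) = −ln(0.50761)/ln(1.02042) ≈ 33.548, so the balance reaches zero during payment 34.

34 months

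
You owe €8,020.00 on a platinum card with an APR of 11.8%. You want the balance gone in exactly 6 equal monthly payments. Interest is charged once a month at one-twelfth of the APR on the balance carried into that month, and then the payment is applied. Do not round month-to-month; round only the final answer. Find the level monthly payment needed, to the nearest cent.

€1,383.05

Monthly rate r = 11.8%/12 = 0.983333% = 0.00983333.
Level-payment amortization: P = B₀·r / (1 − (1+r)^(−n)) = 8020.00·0.00983333 / (1 − 1.00983^(−6)).
Denominator 1 − (1+r)^(−6) = 0.0570215078.
P = 78.8633 / 0.0570215078 ≈ 1383.05.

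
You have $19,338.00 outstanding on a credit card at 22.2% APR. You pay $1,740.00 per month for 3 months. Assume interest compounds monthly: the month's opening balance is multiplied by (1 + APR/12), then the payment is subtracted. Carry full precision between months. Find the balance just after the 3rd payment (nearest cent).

$15,114.07

Monthly rate r = 22.2%/12 = 1.85% = 0.0185.
Each month: B ← B·(1+r) − $1,740.00.
Month 1: interest $357.75; balance after payment $17,955.75.
Month 2: interest $332.18; balance after payment $16,547.93.
Month 3: interest $306.14; balance after payment $15,114.07.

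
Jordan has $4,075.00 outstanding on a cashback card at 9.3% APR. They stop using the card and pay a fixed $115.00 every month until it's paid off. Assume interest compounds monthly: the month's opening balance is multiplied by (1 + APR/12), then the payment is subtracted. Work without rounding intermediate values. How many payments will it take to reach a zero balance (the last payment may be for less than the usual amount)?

42 months

Monthly rate r = 9.3%/12 = 0.775% = 0.00775.
Recurrence: B ← B·(1+r) − $115.00.
Month 1: interest $31.58; balance after payment $3,991.58.
Month 2: interest $30.93; balance after payment $3,907.52.
Closed form: n = −ln(1 − rB₀/P)/ln(1+r) = −ln(0.72538)/ln(1.00775) ≈ 41.587, so the balance reaches zero during payment 42.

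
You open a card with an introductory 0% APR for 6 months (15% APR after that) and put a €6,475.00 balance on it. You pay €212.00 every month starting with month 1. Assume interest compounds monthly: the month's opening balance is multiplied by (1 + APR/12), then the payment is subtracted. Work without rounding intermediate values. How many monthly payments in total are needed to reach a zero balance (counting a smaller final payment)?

36 months

Promo months 1–6 at r₀ = 0%/12 = 0; months 7+ at r₁ = 15%/12 = 0.0125.
After month 6 (no interest yet): B = €6,475.00 − 6·€212.00 = €5,203.00.
Then at r₁ with €212.00/mo: n₂ = −ln(1 − r₁·B/P)/ln(1+r₁) ≈ 29.50 → 30 more payments.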